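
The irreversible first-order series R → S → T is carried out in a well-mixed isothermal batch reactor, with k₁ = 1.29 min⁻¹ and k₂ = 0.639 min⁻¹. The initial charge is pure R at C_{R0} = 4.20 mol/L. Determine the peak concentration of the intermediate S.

At the optimum, C_{S,max}/C_{R0} = (k₁/k₂)^[k₂/(k₂−k₁)].
= (1.29/0.639)^(0.639/(0.639−1.29)) = (2.019)^(-0.9816) = 0.5018.
C_{S,max} = 0.5018×4.20 = 2.11 mol/L.

2.11 mol/L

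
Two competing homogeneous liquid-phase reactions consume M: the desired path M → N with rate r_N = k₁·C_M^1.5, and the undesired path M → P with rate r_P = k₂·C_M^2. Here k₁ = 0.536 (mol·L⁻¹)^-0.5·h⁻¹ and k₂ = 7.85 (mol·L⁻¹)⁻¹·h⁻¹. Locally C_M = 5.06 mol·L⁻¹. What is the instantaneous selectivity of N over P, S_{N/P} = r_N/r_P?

0.0304

S_{N/P} = r_N/r_P = (k₁·C_M^1.5)/(k₂·C_M^2) = (k₁/k₂)·C_M^-0.5.
= (0.536×5.060^1.5) / (7.85×5.060^2) = 6.101/201.0 = 0.0304.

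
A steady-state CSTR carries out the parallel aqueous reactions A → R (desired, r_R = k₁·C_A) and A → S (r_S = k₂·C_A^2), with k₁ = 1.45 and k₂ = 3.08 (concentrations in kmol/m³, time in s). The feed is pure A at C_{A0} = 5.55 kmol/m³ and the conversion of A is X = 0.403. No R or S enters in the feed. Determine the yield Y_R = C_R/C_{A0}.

0.0501

Exit C_A = C_{A0}(1−X) = 5.55×0.597 = 3.313 kmol/m³.
Rates in a CSTR are evaluated at the outlet concentration: r_R = 1.45×3.313 = 4.804, r_S = 3.08×3.313^2 = 33.81.
Fraction of consumed A going to R: r_R/(r_R+r_S) = 0.1244.
C_R = 0.1244·C_{A0}·X = 0.1244×5.55×0.403 = 0.278 kmol/m³; Y_R = C_R/C_{A0} = 0.0501.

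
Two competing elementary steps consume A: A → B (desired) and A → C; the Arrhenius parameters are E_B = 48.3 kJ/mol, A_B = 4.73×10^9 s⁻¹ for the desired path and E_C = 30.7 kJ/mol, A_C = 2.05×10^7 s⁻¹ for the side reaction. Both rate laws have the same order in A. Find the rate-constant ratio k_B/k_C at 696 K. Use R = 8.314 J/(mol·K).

11.0

k_B/k_C = (A_B/A_C)·exp[−(E_B−E_C)/(RT)] = (A_B/A_C)·exp[(E_C−E_B)/(RT)].
(E_C−E_B)/(RT) = (30.7−48.3)×10³/(8.314×696) = -17600/5787 = -3.042.
k_B/k_C = (4.73×10^9/2.05×10^7)·exp(-3.042) = 230.7 × 0.04776 = 11.0.
Since E_B > E_C, raising the temperature improves selectivity toward B.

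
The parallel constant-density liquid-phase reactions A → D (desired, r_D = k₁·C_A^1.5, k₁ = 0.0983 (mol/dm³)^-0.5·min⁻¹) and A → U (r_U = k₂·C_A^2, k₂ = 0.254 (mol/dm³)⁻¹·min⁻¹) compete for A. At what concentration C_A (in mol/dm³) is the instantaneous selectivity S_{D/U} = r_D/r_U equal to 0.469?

0.681 mol/dm³

S_{D/U} = (k₁/k₂)·C_A^-0.5 ⇒ C_A = (S·k₂/k₁)^(-2).
= (0.469×0.254/0.0983)^(-2) = (1.212)^(-2) = 0.681 mol/dm³.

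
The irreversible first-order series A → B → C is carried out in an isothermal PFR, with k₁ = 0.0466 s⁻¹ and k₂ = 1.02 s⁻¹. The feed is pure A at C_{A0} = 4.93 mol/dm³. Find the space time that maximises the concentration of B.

For first-order series the maximum of C_B occurs at τ_opt = ln(k₂/k₁)/(k₂−k₁).
= ln(1.02/0.0466)/(1.02−0.0466) = ln(21.89)/0.9734 = 3.086/0.9734 = 3.17 s.

3.17 s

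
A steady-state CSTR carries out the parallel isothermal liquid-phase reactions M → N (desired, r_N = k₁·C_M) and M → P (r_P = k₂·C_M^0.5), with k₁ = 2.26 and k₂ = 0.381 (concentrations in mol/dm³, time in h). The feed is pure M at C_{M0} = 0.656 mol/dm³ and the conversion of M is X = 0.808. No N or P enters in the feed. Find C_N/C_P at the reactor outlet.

Exit C_M = C_{M0}(1−X) = 0.656×0.192 = 0.1260 mol/dm³.
Rates in a CSTR are evaluated at the outlet concentration: r_N = 2.26×0.1260 = 0.2847, r_P = 0.381×0.1260^0.5 = 0.1352.
Overall selectivity = C_N/C_P = r_Nτ/(r_Pτ) = r_N/r_P = 2.11.

2.11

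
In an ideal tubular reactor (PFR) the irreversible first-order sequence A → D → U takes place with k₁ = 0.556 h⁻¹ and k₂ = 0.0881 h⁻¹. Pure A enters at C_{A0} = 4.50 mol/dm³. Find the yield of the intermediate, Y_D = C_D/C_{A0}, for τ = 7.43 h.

0.598

For first-order series with pure A initially, C_D(τ) = k₁C_{A0}/(k₂−k₁)·(e^(−k₁τ) − e^(−k₂τ)).
e^(−k₁τ) = e^(−0.556×7.43) = e^(−4.131) = 0.01607; e^(−k₂τ) = e^(−0.6546) = 0.5197.
C_D = 0.556×4.50/(0.0881−0.556) × (0.01607−0.5197) = (-5.347)×(-0.5036) = 2.693 mol/dm³.
Y_D = C_D/C_{A0} = 2.693/4.50 = 0.598.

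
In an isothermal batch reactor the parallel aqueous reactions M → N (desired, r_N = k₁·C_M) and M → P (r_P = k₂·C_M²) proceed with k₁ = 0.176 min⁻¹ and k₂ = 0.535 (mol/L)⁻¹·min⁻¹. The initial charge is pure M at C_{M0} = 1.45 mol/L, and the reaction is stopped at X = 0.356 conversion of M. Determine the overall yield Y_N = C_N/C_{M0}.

C_M = C_{M0}(1−X) = 0.9338 mol/L.
Along a PFR/batch, dC_N/dC_M = −r_N/(r_N+r_P) = −k₁/(k₁+k₂·C_M).
Integrating from C_{M0} to C_M: C_N = (0.176/0.535)·ln[(0.176+0.535·1.45)/(0.176+0.535·0.934)] = 0.3290·ln(0.9518/0.6756) = 0.1127 mol/L.
Y_N = C_N/C_{M0} = 0.1127/1.45 = 0.0778.

0.0778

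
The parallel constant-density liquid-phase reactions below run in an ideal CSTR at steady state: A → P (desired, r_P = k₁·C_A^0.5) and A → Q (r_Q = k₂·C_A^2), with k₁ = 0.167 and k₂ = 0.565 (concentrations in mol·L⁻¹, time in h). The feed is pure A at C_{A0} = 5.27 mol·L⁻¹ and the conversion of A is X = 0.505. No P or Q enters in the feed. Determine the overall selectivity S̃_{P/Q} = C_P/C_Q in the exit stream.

Exit C_A = C_{A0}(1−X) = 5.27×0.495 = 2.609 mol·L⁻¹.
A CSTR operates uniformly at the exit composition, giving r_P = 0.2697 and r_Q = 3.845 (each k·C_A^n at C_A = 2.609).
Overall selectivity = C_P/C_Q = r_Pτ/(r_Qτ) = r_P/r_Q = 0.0702.

0.0702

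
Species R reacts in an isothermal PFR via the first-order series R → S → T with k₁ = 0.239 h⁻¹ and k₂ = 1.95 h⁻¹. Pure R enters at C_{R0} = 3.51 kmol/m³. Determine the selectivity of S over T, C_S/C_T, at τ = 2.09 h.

For first-order series with pure R initially, C_S(τ) = k₁C_{R0}/(k₂−k₁)·(e^(−k₁τ) − e^(−k₂τ)).
e^(−k₁τ) = e^(−0.239×2.09) = e^(−0.4995) = 0.6068; e^(−k₂τ) = e^(−4.075) = 0.01698.
C_S = 0.239×3.51/(1.95−0.239) × (0.6068−0.01698) = 0.4903×0.5898 = 0.2892 kmol/m³.
C_R = C_{R0}e^(−k₁τ) = 2.130 kmol/m³, so C_T = C_{R0}−C_R−C_S = 1.091 kmol/m³; C_S/C_T = 0.265.

0.265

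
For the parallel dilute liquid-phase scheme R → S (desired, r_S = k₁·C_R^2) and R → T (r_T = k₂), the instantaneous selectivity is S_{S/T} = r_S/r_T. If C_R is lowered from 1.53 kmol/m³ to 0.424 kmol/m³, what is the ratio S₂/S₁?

0.0768

S_{S/T} = (k₁/k₂)·C_R^2, so S₂/S₁ = (C_{R,2}/C_{R,1})^2.
= (0.424/1.53)^2 = (0.2771)^2 = 0.0768.
Selectivity toward S falls as C_R falls — high-concentration operation is favoured.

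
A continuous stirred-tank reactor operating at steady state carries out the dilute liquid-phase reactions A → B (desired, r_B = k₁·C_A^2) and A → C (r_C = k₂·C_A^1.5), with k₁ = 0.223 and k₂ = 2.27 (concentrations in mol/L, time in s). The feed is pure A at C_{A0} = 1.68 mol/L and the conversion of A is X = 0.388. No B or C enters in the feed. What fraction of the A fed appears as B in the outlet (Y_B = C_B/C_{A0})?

0.0351

Exit C_A = C_{A0}(1−X) = 1.68×0.612 = 1.028 mol/L.
A CSTR operates uniformly at the exit composition, giving r_B = 0.2357 and r_C = 2.367 (each k·C_A^n at C_A = 1.028).
Fraction of consumed A going to B: r_B/(r_B+r_C) = 0.09059.
C_B = 0.09059·C_{A0}·X = 0.09059×1.68×0.388 = 0.0590 mol/L; Y_B = C_B/C_{A0} = 0.0351.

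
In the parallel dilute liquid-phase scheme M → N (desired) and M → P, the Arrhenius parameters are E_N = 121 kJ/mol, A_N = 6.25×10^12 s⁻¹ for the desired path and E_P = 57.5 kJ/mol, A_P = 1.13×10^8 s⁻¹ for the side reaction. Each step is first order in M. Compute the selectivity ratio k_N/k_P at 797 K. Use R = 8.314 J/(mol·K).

k_N/k_P = (A_N/A_P)·exp[−(E_N−E_P)/(RT)] = (A_N/A_P)·exp[(E_P−E_N)/(RT)].
(E_P−E_N)/(RT) = (57.5−121)×10³/(8.314×797) = -63500/6626 = -9.583.
k_N/k_P = (6.25×10^12/1.13×10^8)·exp(-9.583) = 55310 × 6.888×10^-5 = 3.81.
Since E_N > E_P, raising the temperature improves selectivity toward N.

3.81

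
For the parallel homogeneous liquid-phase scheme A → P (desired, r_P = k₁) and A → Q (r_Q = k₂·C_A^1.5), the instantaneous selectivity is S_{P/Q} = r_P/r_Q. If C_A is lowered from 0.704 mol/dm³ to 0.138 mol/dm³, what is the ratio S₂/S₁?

11.5

S_{P/Q} = (k₁/k₂)·C_A^-1.5, so S₂/S₁ = (C_{A,2}/C_{A,1})^-1.5.
= (0.138/0.704)^(-1.5) = (0.1960)^(-1.5) = 11.5.
Selectivity toward P rises as C_A falls — low-concentration operation is favoured.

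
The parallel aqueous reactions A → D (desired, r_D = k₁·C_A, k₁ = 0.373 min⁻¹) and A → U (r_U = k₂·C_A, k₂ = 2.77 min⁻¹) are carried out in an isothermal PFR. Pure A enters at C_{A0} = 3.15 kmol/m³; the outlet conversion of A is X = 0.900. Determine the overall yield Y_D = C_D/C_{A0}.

C_A = C_{A0}(1−X) = 0.3150 kmol/m³.
Both paths are first order in A, so the instantaneous fraction to D is constant: dC_D/d(−C_A) = k₁/(k₁+k₂) = 0.1187.
C_D = 0.1187·(C_{A0}−C_A) = 0.1187×2.835 = 0.336 kmol/m³.
Y_D = C_D/C_{A0} = 0.3364/3.15 = 0.107.

0.107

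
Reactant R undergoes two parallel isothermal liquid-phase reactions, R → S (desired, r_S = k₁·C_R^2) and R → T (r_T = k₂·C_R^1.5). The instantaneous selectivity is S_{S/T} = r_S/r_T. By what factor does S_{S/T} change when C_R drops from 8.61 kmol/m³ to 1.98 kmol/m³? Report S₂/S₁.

0.480

S_{S/T} = (k₁/k₂)·C_R^0.5, so S₂/S₁ = (C_{R,2}/C_{R,1})^0.5.
= (1.98/8.61)^0.5 = (0.2300)^0.5 = 0.480.
Selectivity toward S falls as C_R falls — high-concentration operation is favoured.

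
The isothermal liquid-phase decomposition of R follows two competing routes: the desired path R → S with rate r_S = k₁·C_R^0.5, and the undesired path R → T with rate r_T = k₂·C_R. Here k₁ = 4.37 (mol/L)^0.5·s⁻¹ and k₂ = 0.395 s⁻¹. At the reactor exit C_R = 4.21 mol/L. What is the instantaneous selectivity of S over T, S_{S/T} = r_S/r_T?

S_{S/T} = r_S/r_T = (k₁·C_R^0.5)/(k₂·C_R) = (k₁/k₂)·C_R^-0.5.
= (4.37×4.210^0.5) / (0.395×4.210) = 8.966/1.663 = 5.39.
The undesired path is higher order in R, so low C_R (CSTR or dilute feed) favours S.

5.39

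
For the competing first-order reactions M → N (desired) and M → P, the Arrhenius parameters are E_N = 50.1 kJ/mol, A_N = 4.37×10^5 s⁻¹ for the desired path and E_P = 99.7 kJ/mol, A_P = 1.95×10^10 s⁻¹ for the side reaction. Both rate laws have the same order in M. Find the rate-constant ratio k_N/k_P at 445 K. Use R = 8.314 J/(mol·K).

14.9

With equal orders, S_{N/P} = k_N/k_P = (A_N/A_P)·exp[(E_P−E_N)/(RT)].
(E_P−E_N)/(RT) = (99.7−50.1)×10³/(8.314×445) = 49600/3700 = 13.41.
k_N/k_P = (4.37×10^5/1.95×10^10)·exp(13.41) = 2.241×10^-5 × 6.642×10^5 = 14.9.
Since E_N < E_P, lowering the temperature improves selectivity toward N.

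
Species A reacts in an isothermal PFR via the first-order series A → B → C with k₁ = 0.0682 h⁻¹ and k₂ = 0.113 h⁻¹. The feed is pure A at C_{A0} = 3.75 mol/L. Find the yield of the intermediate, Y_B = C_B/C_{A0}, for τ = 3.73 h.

For first-order series with pure A initially, C_B(τ) = k₁C_{A0}/(k₂−k₁)·(e^(−k₁τ) − e^(−k₂τ)).
e^(−k₁τ) = e^(−0.0682×3.73) = e^(−0.2544) = 0.7754; e^(−k₂τ) = e^(−0.4215) = 0.6561.
C_B = 0.0682×3.75/(0.113−0.0682) × (0.7754−0.6561) = 5.709×0.1193 = 0.6812 mol/L.
Y_B = C_B/C_{A0} = 0.6812/3.75 = 0.182.

0.182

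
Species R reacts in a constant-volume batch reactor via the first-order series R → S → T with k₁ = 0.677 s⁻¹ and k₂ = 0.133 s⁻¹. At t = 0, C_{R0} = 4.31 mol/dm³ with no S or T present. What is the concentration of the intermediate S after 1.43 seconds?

2.40 mol/dm³

The intermediate concentration in a first-order A→B→C sequence is C_S = k₁C_{R0}(e^(−k₁t) − e^(−k₂t))/(k₂−k₁).
e^(−k₁t) = e^(−0.677×1.43) = e^(−0.9681) = 0.3798; e^(−k₂t) = e^(−0.1902) = 0.8268.
C_S = 0.677×4.31/(0.133−0.677) × (0.3798−0.8268) = (-5.364)×(-0.4470) = 2.398 mol/dm³.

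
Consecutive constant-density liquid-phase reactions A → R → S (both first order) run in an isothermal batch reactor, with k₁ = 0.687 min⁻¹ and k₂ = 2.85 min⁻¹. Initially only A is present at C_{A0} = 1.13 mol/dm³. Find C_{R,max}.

For a first-order series the maximum intermediate yield is C_{R,max}/C_{A0} = (k₁/k₂)^[k₂/(k₂−k₁)].
= (0.687/2.85)^(2.85/(2.85−0.687)) = (0.2411)^(1.318) = 0.1534.
C_{R,max} = 0.1534×1.13 = 0.173 mol/dm³.

0.173 mol/dm³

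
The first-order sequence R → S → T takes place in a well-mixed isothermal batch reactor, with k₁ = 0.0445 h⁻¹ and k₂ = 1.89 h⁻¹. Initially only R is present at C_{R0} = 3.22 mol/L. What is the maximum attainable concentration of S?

For a first-order series the maximum intermediate yield is C_{S,max}/C_{R0} = (k₁/k₂)^[k₂/(k₂−k₁)].
= (0.0445/1.89)^(1.89/(1.89−0.0445)) = (0.02354)^(1.024) = 0.02151.
C_{S,max} = 0.02151×3.22 = 0.0693 mol/L.

0.0693 mol/L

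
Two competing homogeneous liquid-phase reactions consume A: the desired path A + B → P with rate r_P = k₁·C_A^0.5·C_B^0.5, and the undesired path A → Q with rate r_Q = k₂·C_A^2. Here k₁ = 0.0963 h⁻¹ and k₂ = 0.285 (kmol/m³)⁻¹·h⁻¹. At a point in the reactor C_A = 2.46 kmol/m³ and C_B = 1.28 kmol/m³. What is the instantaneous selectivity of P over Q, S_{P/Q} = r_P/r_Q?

S_{P/Q} = r_P/r_Q = (k₁·C_A^0.5·C_B^0.5)/(k₂·C_A^2) = (k₁/k₂)·C_A^-1.5·C_B^0.5.
= (0.0963×2.460^0.5×1.280^0.5) / (0.285×2.460^2) = 0.1709/1.725 = 0.0991.
The undesired path is higher order in A, so low C_A (CSTR or dilute feed) favours P.

0.0991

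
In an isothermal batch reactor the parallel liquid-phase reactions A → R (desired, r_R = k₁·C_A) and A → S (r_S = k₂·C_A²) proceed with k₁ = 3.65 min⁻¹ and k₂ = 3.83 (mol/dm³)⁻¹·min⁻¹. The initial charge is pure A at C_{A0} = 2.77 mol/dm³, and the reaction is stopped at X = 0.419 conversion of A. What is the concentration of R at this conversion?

C_A = C_{A0}(1−X) = 1.609 mol/dm³.
Along a PFR/batch, dC_R/dC_A = −r_R/(r_R+r_S) = −k₁/(k₁+k₂·C_A).
Integrating from C_{A0} to C_A: C_R = (3.65/3.83)·ln[(3.65+3.83·2.77)/(3.65+3.83·1.61)] = 0.9530·ln(14.26/9.814) = 0.3560 mol/dm³.

0.356 mol/dm³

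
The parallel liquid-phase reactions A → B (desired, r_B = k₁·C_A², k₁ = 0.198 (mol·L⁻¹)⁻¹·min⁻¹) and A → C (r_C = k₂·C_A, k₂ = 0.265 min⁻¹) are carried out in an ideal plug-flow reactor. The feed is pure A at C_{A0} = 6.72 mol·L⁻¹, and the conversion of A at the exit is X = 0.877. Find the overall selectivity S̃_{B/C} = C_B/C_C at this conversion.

C_A = C_{A0}(1−X) = 0.8266 mol·L⁻¹.
Along a PFR/batch, dC_C/dC_A = −r_C/(r_B+r_C) = −k₂/(k₂+k₁·C_A).
Integrating from C_{A0} to C_A: C_C = (0.265/0.198)·ln[(0.265+0.198·6.72)/(0.265+0.198·0.827)] = 1.338·ln(1.596/0.4287) = 1.759 mol·L⁻¹.
Then C_B = (C_{A0}−C_A) − C_C = 5.893 − 1.759 = 4.134 mol·L⁻¹.
S̃_{B/C} = C_B/C_C = 4.134/1.759 = 2.35.

2.35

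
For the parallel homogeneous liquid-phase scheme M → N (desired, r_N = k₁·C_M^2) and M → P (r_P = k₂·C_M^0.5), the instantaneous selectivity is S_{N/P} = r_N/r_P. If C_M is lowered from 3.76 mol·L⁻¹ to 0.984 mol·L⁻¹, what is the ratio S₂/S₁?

S_{N/P} = (k₁/k₂)·C_M^1.5, so S₂/S₁ = (C_{M,2}/C_{M,1})^1.5.
= (0.984/3.76)^1.5 = (0.2617)^1.5 = 0.134.
Selectivity toward N falls as C_M falls — high-concentration operation is favoured.

0.134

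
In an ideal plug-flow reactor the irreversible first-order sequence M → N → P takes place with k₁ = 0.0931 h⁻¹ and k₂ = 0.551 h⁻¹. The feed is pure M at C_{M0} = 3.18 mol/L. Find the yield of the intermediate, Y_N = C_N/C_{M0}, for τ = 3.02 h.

0.115

The intermediate concentration in a first-order A→B→C sequence is C_N = k₁C_{M0}(e^(−k₁τ) − e^(−k₂τ))/(k₂−k₁).
e^(−k₁τ) = e^(−0.0931×3.02) = e^(−0.2812) = 0.7549; e^(−k₂τ) = e^(−1.664) = 0.1894.
C_N = 0.0931×3.18/(0.551−0.0931) × (0.7549−0.1894) = 0.6466×0.5655 = 0.3656 mol/L.
Y_N = C_N/C_{M0} = 0.3656/3.18 = 0.115.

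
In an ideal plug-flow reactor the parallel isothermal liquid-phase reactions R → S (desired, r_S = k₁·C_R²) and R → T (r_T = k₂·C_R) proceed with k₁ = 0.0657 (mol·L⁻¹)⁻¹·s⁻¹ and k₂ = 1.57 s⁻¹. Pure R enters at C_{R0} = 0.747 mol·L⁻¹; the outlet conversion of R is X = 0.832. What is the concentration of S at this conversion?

0.0111 mol·L⁻¹

C_R = C_{R0}(1−X) = 0.1255 mol·L⁻¹.
Along a PFR/batch, dC_T/dC_R = −r_T/(r_S+r_T) = −k₂/(k₂+k₁·C_R).
Integrating from C_{R0} to C_R: C_T = (1.57/0.0657)·ln[(1.57+0.0657·0.747)/(1.57+0.0657·0.125)] = 23.90·ln(1.619/1.578) = 0.6104 mol·L⁻¹.
Then C_S = (C_{R0}−C_R) − C_T = 0.6215 − 0.6104 = 0.01111 mol·L⁻¹.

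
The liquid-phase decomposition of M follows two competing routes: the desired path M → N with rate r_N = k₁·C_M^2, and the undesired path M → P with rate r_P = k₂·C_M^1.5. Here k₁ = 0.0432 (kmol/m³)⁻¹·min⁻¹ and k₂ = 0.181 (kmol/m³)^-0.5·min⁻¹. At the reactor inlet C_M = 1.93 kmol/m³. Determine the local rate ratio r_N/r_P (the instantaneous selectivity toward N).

S_{N/P} = r_N/r_P = (k₁·C_M^2)/(k₂·C_M^1.5) = (k₁/k₂)·C_M^0.5.
= (0.0432×1.930^2) / (0.181×1.930^1.5) = 0.1609/0.4853 = 0.332.
Since the desired path is higher order in M, keeping C_M high (PFR or concentrated feed) favours N.

0.332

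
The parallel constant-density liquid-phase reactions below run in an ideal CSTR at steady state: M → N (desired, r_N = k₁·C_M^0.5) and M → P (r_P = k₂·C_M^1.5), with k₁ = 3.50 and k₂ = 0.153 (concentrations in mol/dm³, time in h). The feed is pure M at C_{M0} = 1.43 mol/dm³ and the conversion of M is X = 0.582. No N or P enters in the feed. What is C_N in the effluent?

Exit C_M = C_{M0}(1−X) = 1.43×0.418 = 0.5977 mol/dm³.
Rates in a CSTR are evaluated at the outlet concentration: r_N = 3.50×0.5977^0.5 = 2.706, r_P = 0.153×0.5977^1.5 = 0.07071.
Fraction of consumed M going to N: r_N/(r_N+r_P) = 0.9745.
C_N = 0.9745·C_{M0}·X = 0.9745×1.43×0.582 = 0.811 mol/dm³.

0.811 mol/dm³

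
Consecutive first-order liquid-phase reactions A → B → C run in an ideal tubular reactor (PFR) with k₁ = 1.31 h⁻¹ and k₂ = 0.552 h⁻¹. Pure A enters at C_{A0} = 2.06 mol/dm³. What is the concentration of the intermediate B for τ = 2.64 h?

0.717 mol/dm³

Solving the coupled first-order balances gives C_B(τ) = [k₁/(k₂−k₁)]·C_{A0}·(e^(−k₁τ) − e^(−k₂τ)).
e^(−k₁τ) = e^(−1.31×2.64) = e^(−3.458) = 0.03148; e^(−k₂τ) = e^(−1.457) = 0.2329.
C_B = 1.31×2.06/(0.552−1.31) × (0.03148−0.2329) = (-3.560)×(-0.2014) = 0.7170 mol/dm³.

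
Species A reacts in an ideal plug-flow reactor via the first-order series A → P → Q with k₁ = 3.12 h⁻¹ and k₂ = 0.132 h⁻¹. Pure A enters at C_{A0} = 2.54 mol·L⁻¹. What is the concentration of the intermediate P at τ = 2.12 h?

Solving the coupled first-order balances gives C_P(τ) = [k₁/(k₂−k₁)]·C_{A0}·(e^(−k₁τ) − e^(−k₂τ)).
e^(−k₁τ) = e^(−3.12×2.12) = e^(−6.614) = 0.001341; e^(−k₂τ) = e^(−0.2798) = 0.7559.
C_P = 3.12×2.54/(0.132−3.12) × (0.001341−0.7559) = (-2.652)×(-0.7546) = 2.001 mol·L⁻¹.

2.00 mol·L⁻¹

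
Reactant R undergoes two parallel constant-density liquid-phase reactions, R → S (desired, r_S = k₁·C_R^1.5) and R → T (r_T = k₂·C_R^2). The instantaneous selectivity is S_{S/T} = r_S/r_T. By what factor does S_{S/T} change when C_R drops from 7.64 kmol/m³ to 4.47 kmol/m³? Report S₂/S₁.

1.31

S_{S/T} = (k₁/k₂)·C_R^-0.5, so S₂/S₁ = (C_{R,2}/C_{R,1})^-0.5.
= (4.47/7.64)^(-0.5) = (0.5851)^(-0.5) = 1.31.
Selectivity toward S rises as C_R falls — low-concentration operation is favoured.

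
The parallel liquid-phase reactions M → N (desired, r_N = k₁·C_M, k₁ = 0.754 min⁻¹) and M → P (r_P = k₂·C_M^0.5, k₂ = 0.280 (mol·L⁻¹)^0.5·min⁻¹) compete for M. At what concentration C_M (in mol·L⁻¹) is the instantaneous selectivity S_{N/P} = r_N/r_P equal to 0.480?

0.0318 mol·L⁻¹

S_{N/P} = (k₁/k₂)·C_M^0.5 ⇒ C_M = (S·k₂/k₁)^(2).
= (0.480×0.280/0.754)^(2) = (0.1782)^(2) = 0.0318 mol·L⁻¹.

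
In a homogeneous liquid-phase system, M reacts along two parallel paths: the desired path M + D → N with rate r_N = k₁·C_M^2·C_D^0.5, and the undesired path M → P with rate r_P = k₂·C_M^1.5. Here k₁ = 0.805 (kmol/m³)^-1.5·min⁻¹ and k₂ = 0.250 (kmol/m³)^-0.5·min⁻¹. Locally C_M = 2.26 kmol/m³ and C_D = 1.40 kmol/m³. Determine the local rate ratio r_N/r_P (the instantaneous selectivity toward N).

S_{N/P} = r_N/r_P = (k₁·C_M^2·C_D^0.5)/(k₂·C_M^1.5) = (k₁/k₂)·C_M^0.5·C_D^0.5.
= (0.805×2.260^2×1.400^0.5) / (0.250×2.260^1.5) = 4.865/0.8494 = 5.73.

5.73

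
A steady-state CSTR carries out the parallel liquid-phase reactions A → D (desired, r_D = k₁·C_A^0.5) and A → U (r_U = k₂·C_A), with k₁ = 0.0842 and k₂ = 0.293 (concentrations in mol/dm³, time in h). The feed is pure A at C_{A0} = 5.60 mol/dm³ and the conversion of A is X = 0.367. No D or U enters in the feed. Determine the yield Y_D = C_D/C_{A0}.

Exit C_A = C_{A0}(1−X) = 5.60×0.633 = 3.545 mol/dm³.
Rates in a CSTR are evaluated at the outlet concentration: r_D = 0.0842×3.545^0.5 = 0.1585, r_U = 0.293×3.545 = 1.039.
Fraction of consumed A going to D: r_D/(r_D+r_U) = 0.1324.
C_D = 0.1324·C_{A0}·X = 0.1324×5.60×0.367 = 0.272 mol/dm³; Y_D = C_D/C_{A0} = 0.0486.

0.0486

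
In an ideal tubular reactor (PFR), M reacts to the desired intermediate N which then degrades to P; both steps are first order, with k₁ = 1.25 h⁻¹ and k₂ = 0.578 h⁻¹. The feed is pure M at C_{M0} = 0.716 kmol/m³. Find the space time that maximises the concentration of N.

1.15 h

Setting dC_N/dτ = 0 gives τ_opt = ln(k₂/k₁)/(k₂−k₁).
= ln(0.578/1.25)/(0.578−1.25) = ln(0.4624)/-0.6720 = -0.7713/-0.6720 = 1.15 h.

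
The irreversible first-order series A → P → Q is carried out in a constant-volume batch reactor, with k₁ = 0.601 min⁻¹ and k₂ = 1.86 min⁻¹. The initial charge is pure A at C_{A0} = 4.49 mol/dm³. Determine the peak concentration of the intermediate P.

0.846 mol/dm³

At the optimum, C_{P,max}/C_{A0} = (k₁/k₂)^[k₂/(k₂−k₁)].
= (0.601/1.86)^(1.86/(1.86−0.601)) = (0.3231)^(1.477) = 0.1884.
C_{P,max} = 0.1884×4.49 = 0.846 mol/dm³.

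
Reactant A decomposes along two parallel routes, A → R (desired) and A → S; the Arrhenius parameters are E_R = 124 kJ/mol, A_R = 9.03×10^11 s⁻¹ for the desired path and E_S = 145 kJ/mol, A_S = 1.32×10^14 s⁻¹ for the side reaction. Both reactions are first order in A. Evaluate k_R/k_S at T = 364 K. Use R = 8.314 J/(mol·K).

k_R/k_S = (A_R/A_S)·exp[−(E_R−E_S)/(RT)] = (A_R/A_S)·exp[(E_S−E_R)/(RT)].
(E_S−E_R)/(RT) = (145−124)×10³/(8.314×364) = 21000/3026 = 6.939.
k_R/k_S = (9.03×10^11/1.32×10^14)·exp(6.939) = 0.006841 × 1032 = 7.06.

7.06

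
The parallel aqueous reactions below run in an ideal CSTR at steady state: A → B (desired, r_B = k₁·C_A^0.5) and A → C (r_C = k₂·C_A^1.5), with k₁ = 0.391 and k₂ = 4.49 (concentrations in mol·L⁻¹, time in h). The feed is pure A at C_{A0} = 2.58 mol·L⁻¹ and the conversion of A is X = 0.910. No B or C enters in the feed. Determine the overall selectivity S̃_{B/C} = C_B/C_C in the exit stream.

0.375

Exit C_A = C_{A0}(1−X) = 2.58×0.0900 = 0.2322 mol·L⁻¹.
A CSTR operates uniformly at the exit composition, giving r_B = 0.1884 and r_C = 0.5024 (each k·C_A^n at C_A = 0.2322).
Overall selectivity = C_B/C_C = r_Bτ/(r_Cτ) = r_B/r_C = 0.375.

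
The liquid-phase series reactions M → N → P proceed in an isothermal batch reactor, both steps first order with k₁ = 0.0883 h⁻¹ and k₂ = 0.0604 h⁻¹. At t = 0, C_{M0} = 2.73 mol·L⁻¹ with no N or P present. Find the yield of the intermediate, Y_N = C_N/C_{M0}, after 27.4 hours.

Solving the coupled first-order balances gives C_N(t) = [k₁/(k₂−k₁)]·C_{M0}·(e^(−k₁t) − e^(−k₂t)).
e^(−k₁t) = e^(−0.0883×27.4) = e^(−2.419) = 0.08897; e^(−k₂t) = e^(−1.655) = 0.1911.
C_N = 0.0883×2.73/(0.0604−0.0883) × (0.08897−0.1911) = (-8.640)×(-0.1021) = 0.8824 mol·L⁻¹.
Y_N = C_N/C_{M0} = 0.8824/2.73 = 0.323.

0.323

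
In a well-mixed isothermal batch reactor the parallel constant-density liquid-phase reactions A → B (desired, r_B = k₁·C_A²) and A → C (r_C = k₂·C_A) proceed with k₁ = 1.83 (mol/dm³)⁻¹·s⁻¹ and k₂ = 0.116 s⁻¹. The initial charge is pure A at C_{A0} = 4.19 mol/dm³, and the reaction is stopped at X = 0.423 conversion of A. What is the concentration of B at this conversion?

1.74 mol/dm³

C_A = C_{A0}(1−X) = 2.418 mol/dm³.
Along a PFR/batch, dC_C/dC_A = −r_C/(r_B+r_C) = −k₂/(k₂+k₁·C_A).
Integrating from C_{A0} to C_A: C_C = (0.116/1.83)·ln[(0.116+1.83·4.19)/(0.116+1.83·2.42)] = 0.06339·ln(7.784/4.540) = 0.03417 mol/dm³.
Then C_B = (C_{A0}−C_A) − C_C = 1.772 − 0.03417 = 1.738 mol/dm³.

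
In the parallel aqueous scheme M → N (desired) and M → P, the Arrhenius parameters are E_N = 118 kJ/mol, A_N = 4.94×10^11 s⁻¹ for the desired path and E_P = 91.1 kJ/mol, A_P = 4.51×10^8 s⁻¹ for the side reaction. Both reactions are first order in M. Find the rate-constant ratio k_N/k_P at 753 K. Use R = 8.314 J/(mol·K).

With equal orders, S_{N/P} = k_N/k_P = (A_N/A_P)·exp[(E_P−E_N)/(RT)].
(E_P−E_N)/(RT) = (91.1−118)×10³/(8.314×753) = -26900/6260 = -4.297.
k_N/k_P = (4.94×10^11/4.51×10^8)·exp(-4.297) = 1095 × 0.01361 = 14.9.
Since E_N > E_P, raising the temperature improves selectivity toward N.

14.9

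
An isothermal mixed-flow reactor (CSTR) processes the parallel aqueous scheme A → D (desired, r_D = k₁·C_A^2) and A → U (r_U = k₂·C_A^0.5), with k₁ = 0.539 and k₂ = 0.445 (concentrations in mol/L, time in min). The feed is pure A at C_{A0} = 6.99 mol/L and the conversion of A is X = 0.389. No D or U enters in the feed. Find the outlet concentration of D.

2.49 mol/L

Exit C_A = C_{A0}(1−X) = 6.99×0.611 = 4.271 mol/L.
Rates in a CSTR are evaluated at the outlet concentration: r_D = 0.539×4.271^2 = 9.832, r_U = 0.445×4.271^0.5 = 0.9196.
Fraction of consumed A going to D: r_D/(r_D+r_U) = 0.9145.
C_D = 0.9145·C_{A0}·X = 0.9145×6.99×0.389 = 2.49 mol/L.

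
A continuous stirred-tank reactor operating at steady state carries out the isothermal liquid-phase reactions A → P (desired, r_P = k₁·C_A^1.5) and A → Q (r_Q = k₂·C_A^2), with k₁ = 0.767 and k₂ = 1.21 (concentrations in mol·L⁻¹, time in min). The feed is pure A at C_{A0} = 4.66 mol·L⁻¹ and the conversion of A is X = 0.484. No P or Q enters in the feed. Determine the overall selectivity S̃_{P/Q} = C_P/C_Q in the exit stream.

Exit C_A = C_{A0}(1−X) = 4.66×0.516 = 2.405 mol·L⁻¹.
In a CSTR the entire volume is at exit conditions, so r_P = 0.767×2.405^1.5 = 2.860 and r_Q = 1.21×2.405^2 = 6.996.
Overall selectivity = C_P/C_Q = r_Pτ/(r_Qτ) = r_P/r_Q = 0.409.

0.409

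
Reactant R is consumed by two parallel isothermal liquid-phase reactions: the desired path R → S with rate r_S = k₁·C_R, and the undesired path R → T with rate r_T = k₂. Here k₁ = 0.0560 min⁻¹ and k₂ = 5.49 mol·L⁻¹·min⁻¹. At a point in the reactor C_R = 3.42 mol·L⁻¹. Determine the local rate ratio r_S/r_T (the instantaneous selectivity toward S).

0.0349

S_{S/T} = r_S/r_T = (k₁·C_R)/(k₂) = (k₁/k₂)·C_R.
= (0.0560×3.420) / (5.49) = 0.1915/5.490 = 0.0349.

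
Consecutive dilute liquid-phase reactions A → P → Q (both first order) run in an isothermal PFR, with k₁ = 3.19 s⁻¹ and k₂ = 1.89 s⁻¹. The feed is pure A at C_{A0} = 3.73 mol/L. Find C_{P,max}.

1.74 mol/L

Evaluating C_P at τ_opt = ln(k₂/k₁)/(k₂−k₁) gives C_{P,max}/C_{A0} = (k₁/k₂)^[k₂/(k₂−k₁)].
= (3.19/1.89)^(1.89/(1.89−3.19)) = (1.688)^(-1.454) = 0.4672.
C_{P,max} = 0.4672×3.73 = 1.74 mol/L.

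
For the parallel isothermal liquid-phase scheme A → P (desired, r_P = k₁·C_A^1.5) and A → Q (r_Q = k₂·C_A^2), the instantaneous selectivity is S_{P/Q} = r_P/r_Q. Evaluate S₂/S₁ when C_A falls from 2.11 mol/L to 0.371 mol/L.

S_{P/Q} = (k₁/k₂)·C_A^-0.5, so S₂/S₁ = (C_{A,2}/C_{A,1})^-0.5.
= (0.371/2.11)^(-0.5) = (0.1758)^(-0.5) = 2.38.

2.38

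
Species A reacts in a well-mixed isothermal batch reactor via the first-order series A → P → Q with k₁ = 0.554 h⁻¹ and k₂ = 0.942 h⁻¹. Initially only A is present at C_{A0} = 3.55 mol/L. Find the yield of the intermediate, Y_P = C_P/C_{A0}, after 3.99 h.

0.123

Solving the coupled first-order balances gives C_P(t) = [k₁/(k₂−k₁)]·C_{A0}·(e^(−k₁t) − e^(−k₂t)).
e^(−k₁t) = e^(−0.554×3.99) = e^(−2.210) = 0.1097; e^(−k₂t) = e^(−3.759) = 0.02332.
C_P = 0.554×3.55/(0.942−0.554) × (0.1097−0.02332) = 5.069×0.08633 = 0.4376 mol/L.
Y_P = C_P/C_{A0} = 0.4376/3.55 = 0.123.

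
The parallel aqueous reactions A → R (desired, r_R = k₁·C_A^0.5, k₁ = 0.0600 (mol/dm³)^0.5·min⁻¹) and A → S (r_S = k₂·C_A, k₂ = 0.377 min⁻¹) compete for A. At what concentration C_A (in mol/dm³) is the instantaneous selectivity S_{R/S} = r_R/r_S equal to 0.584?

0.0743 mol/dm³

S_{R/S} = (k₁/k₂)·C_A^-0.5 ⇒ C_A = (S·k₂/k₁)^(-2).
= (0.584×0.377/0.0600)^(-2) = (3.669)^(-2) = 0.0743 mol/dm³.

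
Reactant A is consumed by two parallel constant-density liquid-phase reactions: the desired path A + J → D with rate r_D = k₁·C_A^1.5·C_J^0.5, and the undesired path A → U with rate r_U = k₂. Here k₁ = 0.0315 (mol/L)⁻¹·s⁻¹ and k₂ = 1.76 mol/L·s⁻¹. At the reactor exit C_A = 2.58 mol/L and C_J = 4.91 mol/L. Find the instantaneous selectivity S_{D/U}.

S_{D/U} = r_D/r_U = (k₁·C_A^1.5·C_J^0.5)/(k₂) = (k₁/k₂)·C_A^1.5·C_J^0.5.
= (0.0315×2.580^1.5×4.910^0.5) / (1.76) = 0.2893/1.760 = 0.164.
Since the desired path is higher order in A, keeping C_A high (PFR or concentrated feed) favours D.

0.164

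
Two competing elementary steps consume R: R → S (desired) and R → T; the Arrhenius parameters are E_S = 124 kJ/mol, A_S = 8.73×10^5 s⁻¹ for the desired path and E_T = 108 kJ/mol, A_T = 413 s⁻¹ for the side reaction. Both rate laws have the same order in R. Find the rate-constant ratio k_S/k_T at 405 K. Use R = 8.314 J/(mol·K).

With equal orders, S_{S/T} = k_S/k_T = (A_S/A_T)·exp[(E_T−E_S)/(RT)].
(E_T−E_S)/(RT) = (108−124)×10³/(8.314×405) = -16000/3367 = -4.752.
k_S/k_T = (8.73×10^5/413)·exp(-4.752) = 2114 × 0.008636 = 18.3.

18.3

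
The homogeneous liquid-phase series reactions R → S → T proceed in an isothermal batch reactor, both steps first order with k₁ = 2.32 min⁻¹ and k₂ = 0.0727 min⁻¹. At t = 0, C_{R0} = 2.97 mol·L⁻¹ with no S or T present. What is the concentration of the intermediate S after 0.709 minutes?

Solving the coupled first-order balances gives C_S(t) = [k₁/(k₂−k₁)]·C_{R0}·(e^(−k₁t) − e^(−k₂t)).
e^(−k₁t) = e^(−2.32×0.709) = e^(−1.645) = 0.1930; e^(−k₂t) = e^(−0.05154) = 0.9498.
C_S = 2.32×2.97/(0.0727−2.32) × (0.1930−0.9498) = (-3.066)×(-0.7567) = 2.320 mol·L⁻¹.

2.32 mol·L⁻¹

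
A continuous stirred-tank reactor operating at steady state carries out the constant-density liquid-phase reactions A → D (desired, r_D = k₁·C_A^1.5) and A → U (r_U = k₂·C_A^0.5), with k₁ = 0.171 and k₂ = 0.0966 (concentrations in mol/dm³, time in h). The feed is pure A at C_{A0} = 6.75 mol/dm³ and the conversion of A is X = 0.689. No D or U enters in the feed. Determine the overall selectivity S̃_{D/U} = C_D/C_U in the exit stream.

3.72

Exit C_A = C_{A0}(1−X) = 6.75×0.311 = 2.099 mol/dm³.
Rates in a CSTR are evaluated at the outlet concentration: r_D = 0.171×2.099^1.5 = 0.5201, r_U = 0.0966×2.099^0.5 = 0.1400.
Overall selectivity = C_D/C_U = r_Dτ/(r_Uτ) = r_D/r_U = 3.72.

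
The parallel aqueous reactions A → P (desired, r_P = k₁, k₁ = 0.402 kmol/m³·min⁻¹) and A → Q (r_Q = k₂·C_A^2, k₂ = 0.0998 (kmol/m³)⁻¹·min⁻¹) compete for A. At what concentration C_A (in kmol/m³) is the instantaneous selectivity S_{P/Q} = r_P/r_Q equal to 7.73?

S_{P/Q} = (k₁/k₂)·C_A^-2 ⇒ C_A = (S·k₂/k₁)^(-0.5).
= (7.73×0.0998/0.402)^(-0.5) = (1.919)^(-0.5) = 0.722 kmol/m³.

0.722 kmol/m³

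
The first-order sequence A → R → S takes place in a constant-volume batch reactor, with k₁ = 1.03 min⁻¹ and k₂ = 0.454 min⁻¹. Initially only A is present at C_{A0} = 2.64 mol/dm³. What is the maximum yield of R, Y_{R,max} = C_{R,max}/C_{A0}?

Evaluating C_R at t_opt = ln(k₂/k₁)/(k₂−k₁) gives C_{R,max}/C_{A0} = (k₁/k₂)^[k₂/(k₂−k₁)].
= (1.03/0.454)^(0.454/(0.454−1.03)) = (2.269)^(-0.7882) = 0.5243.

0.524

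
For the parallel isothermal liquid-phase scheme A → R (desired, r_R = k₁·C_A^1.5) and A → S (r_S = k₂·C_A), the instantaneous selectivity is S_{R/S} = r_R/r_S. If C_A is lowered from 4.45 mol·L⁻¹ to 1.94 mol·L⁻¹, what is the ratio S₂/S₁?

S_{R/S} = (k₁/k₂)·C_A^0.5, so S₂/S₁ = (C_{A,2}/C_{A,1})^0.5.
= (1.94/4.45)^0.5 = (0.4360)^0.5 = 0.660.
Selectivity toward R falls as C_A falls — high-concentration operation is favoured.

0.660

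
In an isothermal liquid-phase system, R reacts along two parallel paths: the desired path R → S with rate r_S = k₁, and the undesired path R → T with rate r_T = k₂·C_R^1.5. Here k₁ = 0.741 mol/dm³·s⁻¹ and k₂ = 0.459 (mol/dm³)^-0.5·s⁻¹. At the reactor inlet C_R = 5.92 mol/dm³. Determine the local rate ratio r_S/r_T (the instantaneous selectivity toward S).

0.112

S_{S/T} = r_S/r_T = (k₁)/(k₂·C_R^1.5) = (k₁/k₂)·C_R^-1.5.
= (0.741) / (0.459×5.920^1.5) = 0.7410/6.611 = 0.112.
The undesired path is higher order in R, so low C_R (CSTR or dilute feed) favours S.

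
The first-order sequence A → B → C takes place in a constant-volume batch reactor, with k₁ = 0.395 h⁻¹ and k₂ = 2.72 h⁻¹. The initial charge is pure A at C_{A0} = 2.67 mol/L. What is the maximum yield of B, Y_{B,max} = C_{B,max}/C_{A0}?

0.105

For a first-order series the maximum intermediate yield is C_{B,max}/C_{A0} = (k₁/k₂)^[k₂/(k₂−k₁)].
= (0.395/2.72)^(2.72/(2.72−0.395)) = (0.1452)^(1.170) = 0.1046.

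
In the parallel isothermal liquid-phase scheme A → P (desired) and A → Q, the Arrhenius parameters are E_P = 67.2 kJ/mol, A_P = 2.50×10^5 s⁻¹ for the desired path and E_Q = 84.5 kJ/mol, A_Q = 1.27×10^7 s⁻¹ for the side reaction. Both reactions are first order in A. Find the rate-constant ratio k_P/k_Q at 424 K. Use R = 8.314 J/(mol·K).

k_P/k_Q = (A_P/A_Q)·exp[−(E_P−E_Q)/(RT)] = (A_P/A_Q)·exp[(E_Q−E_P)/(RT)].
(E_Q−E_P)/(RT) = (84.5−67.2)×10³/(8.314×424) = 17300/3525 = 4.908.
k_P/k_Q = (2.50×10^5/1.27×10^7)·exp(4.908) = 0.01969 × 135.3 = 2.66.
Since E_P < E_Q, lowering the temperature improves selectivity toward P.

2.66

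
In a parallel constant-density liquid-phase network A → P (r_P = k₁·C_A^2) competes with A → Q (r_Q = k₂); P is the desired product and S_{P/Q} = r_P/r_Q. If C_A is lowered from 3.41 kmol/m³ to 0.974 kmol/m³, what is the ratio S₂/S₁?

S_{P/Q} = (k₁/k₂)·C_A^2, so S₂/S₁ = (C_{A,2}/C_{A,1})^2.
= (0.974/3.41)^2 = (0.2856)^2 = 0.0816.

0.0816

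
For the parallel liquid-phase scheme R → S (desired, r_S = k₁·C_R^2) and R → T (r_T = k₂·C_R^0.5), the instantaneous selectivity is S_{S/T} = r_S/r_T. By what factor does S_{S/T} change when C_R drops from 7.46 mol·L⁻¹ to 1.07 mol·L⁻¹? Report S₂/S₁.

S_{S/T} = (k₁/k₂)·C_R^1.5, so S₂/S₁ = (C_{R,2}/C_{R,1})^1.5.
= (1.07/7.46)^1.5 = (0.1434)^1.5 = 0.0543.
Selectivity toward S falls as C_R falls — high-concentration operation is favoured.

0.0543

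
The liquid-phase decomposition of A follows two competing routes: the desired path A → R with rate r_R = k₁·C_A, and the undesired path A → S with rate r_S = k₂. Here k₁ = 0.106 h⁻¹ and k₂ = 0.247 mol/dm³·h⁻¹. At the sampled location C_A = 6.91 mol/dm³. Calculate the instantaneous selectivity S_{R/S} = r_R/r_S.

S_{R/S} = r_R/r_S = (k₁·C_A)/(k₂) = (k₁/k₂)·C_A.
= (0.106×6.910) / (0.247) = 0.7325/0.2470 = 2.97.

2.97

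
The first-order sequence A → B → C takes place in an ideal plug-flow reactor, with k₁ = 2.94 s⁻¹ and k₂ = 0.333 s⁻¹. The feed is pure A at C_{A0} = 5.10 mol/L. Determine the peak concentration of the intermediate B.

3.86 mol/L

At the optimum, C_{B,max}/C_{A0} = (k₁/k₂)^[k₂/(k₂−k₁)].
= (2.94/0.333)^(0.333/(0.333−2.94)) = (8.829)^(-0.1277) = 0.7571.
C_{B,max} = 0.7571×5.10 = 3.86 mol/L.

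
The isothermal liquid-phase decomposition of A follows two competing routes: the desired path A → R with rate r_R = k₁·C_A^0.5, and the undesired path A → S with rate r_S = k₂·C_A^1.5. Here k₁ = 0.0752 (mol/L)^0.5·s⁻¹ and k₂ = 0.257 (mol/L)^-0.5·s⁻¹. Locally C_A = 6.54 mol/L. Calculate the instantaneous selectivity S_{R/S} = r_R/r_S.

0.0447

S_{R/S} = r_R/r_S = (k₁·C_A^0.5)/(k₂·C_A^1.5) = (k₁/k₂)·C_A⁻¹.
= (0.0752×6.540^0.5) / (0.257×6.540^1.5) = 0.1923/4.298 = 0.0447.
The undesired path is higher order in A, so low C_A (CSTR or dilute feed) favours R.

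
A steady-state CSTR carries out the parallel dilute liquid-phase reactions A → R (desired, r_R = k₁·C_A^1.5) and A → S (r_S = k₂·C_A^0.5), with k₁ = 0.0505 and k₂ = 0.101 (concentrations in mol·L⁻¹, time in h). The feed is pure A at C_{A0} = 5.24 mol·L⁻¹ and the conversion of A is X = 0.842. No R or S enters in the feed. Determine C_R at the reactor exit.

Exit C_A = C_{A0}(1−X) = 5.24×0.158 = 0.8279 mol·L⁻¹.
Rates in a CSTR are evaluated at the outlet concentration: r_R = 0.0505×0.8279^1.5 = 0.03804, r_S = 0.101×0.8279^0.5 = 0.09190.
Fraction of consumed A going to R: r_R/(r_R+r_S) = 0.2928.
C_R = 0.2928·C_{A0}·X = 0.2928×5.24×0.842 = 1.29 mol·L⁻¹.

1.29 mol·L⁻¹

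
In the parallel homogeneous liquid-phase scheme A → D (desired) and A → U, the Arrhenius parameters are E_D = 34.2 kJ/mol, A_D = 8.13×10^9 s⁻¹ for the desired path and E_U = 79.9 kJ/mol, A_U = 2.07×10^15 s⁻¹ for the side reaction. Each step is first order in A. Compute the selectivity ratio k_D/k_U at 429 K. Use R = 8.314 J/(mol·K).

With equal orders, S_{D/U} = k_D/k_U = (A_D/A_U)·exp[(E_U−E_D)/(RT)].
(E_U−E_D)/(RT) = (79.9−34.2)×10³/(8.314×429) = 45700/3567 = 12.81.
k_D/k_U = (8.13×10^9/2.07×10^15)·exp(12.81) = 3.928×10^-6 × 3.669×10^5 = 1.44.

1.44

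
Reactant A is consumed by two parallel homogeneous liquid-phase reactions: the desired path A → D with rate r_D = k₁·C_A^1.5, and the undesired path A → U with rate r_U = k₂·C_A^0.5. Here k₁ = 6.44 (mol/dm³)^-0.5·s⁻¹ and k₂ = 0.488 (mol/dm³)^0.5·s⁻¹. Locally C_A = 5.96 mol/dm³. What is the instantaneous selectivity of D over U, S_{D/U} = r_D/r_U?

78.7

S_{D/U} = r_D/r_U = (k₁·C_A^1.5)/(k₂·C_A^0.5) = (k₁/k₂)·C_A.
= (6.44×5.960^1.5) / (0.488×5.960^0.5) = 93.70/1.191 = 78.7.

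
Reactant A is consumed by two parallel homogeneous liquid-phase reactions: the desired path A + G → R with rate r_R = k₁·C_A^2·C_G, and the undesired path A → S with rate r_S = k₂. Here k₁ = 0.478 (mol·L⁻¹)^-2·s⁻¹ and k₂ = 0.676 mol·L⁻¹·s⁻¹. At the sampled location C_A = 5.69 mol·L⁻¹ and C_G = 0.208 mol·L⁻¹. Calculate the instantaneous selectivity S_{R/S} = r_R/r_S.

S_{R/S} = r_R/r_S = (k₁·C_A^2·C_G)/(k₂) = (k₁/k₂)·C_A^2·C_G.
= (0.478×5.690^2×0.2080) / (0.676) = 3.219/0.6760 = 4.76.

4.76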